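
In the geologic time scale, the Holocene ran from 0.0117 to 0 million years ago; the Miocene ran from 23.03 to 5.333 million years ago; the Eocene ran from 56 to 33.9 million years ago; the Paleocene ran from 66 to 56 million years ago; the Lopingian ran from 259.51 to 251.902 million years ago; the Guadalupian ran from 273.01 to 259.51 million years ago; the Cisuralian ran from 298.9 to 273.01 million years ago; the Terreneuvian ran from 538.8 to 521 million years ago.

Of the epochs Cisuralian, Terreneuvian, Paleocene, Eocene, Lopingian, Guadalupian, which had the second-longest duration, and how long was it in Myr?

Start − end for each: Cisuralian 298.9 − 273.01 = 25.89; Terreneuvian 538.8 − 521 = 17.8; Paleocene 66 − 56 = 10; Eocene 56 − 33.9 = 22.1; Lopingian 259.51 − 251.902 = 7.608; Guadalupian 273.01 − 259.51 = 13.5.
Ranking these from longest: Cisuralian > Eocene > Terreneuvian > Guadalupian > Paleocene > Lopingian.
Position 2 in that ranking is Eocene, which lasted 22.1 Myr.

Eocene, 22.1 million years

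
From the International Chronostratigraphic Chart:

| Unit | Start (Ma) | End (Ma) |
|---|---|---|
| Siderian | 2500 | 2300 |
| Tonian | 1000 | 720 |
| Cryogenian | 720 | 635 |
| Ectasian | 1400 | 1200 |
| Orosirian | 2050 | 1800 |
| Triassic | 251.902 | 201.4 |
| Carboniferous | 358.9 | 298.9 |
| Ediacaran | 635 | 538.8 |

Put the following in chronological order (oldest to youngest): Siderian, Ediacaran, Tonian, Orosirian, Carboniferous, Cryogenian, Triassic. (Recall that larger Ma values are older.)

Sorting by start age (descending Ma, since larger Ma = older): Siderian began 2500, Orosirian began 2050, Tonian began 1000, Cryogenian began 720, Ediacaran began 635, Carboniferous began 358.9, Triassic began 251.902.

Siderian, Orosirian, Tonian, Cryogenian, Ediacaran, Carboniferous, Triassic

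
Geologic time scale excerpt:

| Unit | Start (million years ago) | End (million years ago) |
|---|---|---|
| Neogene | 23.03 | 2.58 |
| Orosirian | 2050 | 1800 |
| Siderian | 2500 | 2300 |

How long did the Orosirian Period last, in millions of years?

250 million years

2050 − 1800 = 250 million years.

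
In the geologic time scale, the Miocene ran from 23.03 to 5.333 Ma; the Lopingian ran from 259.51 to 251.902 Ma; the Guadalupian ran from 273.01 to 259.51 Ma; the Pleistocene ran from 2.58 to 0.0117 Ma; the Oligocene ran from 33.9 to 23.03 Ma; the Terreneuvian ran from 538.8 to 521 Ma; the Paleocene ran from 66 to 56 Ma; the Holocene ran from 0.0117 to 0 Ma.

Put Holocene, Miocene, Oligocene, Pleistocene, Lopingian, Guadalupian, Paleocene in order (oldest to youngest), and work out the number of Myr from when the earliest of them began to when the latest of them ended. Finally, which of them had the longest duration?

Guadalupian → Lopingian → Paleocene → Oligocene → Miocene → Pleistocene → Holocene; total span 273.01 Myr; longest is Miocene

From the excerpt: Holocene 0.0117–0; Miocene 23.03–5.333; Oligocene 33.9–23.03; Pleistocene 2.58–0.0117; Lopingian 259.51–251.902; Guadalupian 273.01–259.51; Paleocene 66–56 (Ma).
Larger Ma is earlier, so the oldest is Guadalupian and the youngest is Holocene; oldest to youngest: Guadalupian, Lopingian, Paleocene, Oligocene, Miocene, Pleistocene, Holocene.
Oldest start 273.01 minus youngest end 0 gives 273.01 Myr overall.
Individual lengths (start − end): Paleocene 10; Pleistocene 2.5683; Guadalupian 13.5; Oligocene 10.87; Lopingian 7.608; Miocene 17.697; Holocene 0.0117. The largest is Miocene at 17.697 Myr.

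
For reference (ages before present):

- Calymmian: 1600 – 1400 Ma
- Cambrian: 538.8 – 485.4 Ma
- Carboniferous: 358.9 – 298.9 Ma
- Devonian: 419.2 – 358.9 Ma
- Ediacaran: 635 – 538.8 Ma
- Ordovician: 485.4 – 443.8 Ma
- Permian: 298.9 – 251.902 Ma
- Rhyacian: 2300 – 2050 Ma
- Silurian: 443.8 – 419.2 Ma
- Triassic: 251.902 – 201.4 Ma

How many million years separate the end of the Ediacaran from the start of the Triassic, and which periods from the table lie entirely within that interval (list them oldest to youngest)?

286.898 million years; Cambrian, Ordovician, Silurian, Devonian, Carboniferous, Permian

The Ediacaran closes at 538.8 Ma and the Triassic opens at 251.902 Ma, so the interval is 538.8 − 251.902 = 286.898 Myr.
A period fits inside if it starts at or after 538.8 Ma and ends at or before 251.902 Ma; oldest first that gives Cambrian, Ordovician, Silurian, Devonian, Carboniferous, Permian.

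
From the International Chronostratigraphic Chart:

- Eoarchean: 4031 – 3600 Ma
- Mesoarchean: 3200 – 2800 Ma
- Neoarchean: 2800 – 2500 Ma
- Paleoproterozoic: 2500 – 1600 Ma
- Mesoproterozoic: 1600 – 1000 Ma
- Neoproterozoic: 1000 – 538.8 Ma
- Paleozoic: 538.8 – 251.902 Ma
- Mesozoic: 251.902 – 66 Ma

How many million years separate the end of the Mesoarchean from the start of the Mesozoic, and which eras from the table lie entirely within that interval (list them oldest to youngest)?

2548.098 million years; Neoarchean, Paleoproterozoic, Mesoproterozoic, Neoproterozoic, Paleozoic

The Mesoarchean closes at 2800 Ma and the Mesozoic opens at 251.902 Ma, so the interval is 2800 − 251.902 = 2548.098 Myr.
An era fits inside if it starts at or after 2800 Ma and ends at or before 251.902 Ma; oldest first that gives Neoarchean, Paleoproterozoic, Mesoproterozoic, Neoproterozoic, Paleozoic.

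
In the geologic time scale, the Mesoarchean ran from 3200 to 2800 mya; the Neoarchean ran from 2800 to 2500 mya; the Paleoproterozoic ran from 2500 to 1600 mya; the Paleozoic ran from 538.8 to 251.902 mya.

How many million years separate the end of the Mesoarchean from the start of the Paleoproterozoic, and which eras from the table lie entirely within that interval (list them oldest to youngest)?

The Mesoarchean closes at 2800 Ma and the Paleoproterozoic opens at 2500 Ma, so the interval is 2800 − 2500 = 300 Myr.
An era fits inside if it starts at or after 2800 Ma and ends at or before 2500 Ma; oldest first that gives Neoarchean.

300 million years; Neoarchean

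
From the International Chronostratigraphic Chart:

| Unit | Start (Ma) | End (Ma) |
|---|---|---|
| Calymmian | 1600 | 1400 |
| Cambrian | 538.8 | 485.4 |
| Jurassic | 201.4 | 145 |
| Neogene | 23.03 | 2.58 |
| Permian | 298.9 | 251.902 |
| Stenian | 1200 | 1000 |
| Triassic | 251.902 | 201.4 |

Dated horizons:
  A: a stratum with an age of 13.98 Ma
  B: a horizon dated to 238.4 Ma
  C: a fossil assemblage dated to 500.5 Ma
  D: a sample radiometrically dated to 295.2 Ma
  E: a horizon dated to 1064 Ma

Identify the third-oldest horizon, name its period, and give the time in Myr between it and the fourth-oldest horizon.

D, in the Permian; 56.8 million years to B

Larger Ma means older, so oldest first: E 1064 > C 500.5 > D 295.2 > B 238.4 > A 13.98.
Counting 3 along gives D (295.2 Ma); the excerpt puts that inside the Permian, 298.9–251.902 Ma.
Next in line is B (238.4 Ma), and 295.2 − 238.4 = 56.8 Myr.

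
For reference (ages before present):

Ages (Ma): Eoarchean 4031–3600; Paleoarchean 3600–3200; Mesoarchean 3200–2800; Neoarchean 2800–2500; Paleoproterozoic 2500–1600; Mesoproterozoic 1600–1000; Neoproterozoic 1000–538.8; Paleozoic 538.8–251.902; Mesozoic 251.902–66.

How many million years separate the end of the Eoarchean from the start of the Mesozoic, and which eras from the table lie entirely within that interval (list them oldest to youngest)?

The Eoarchean closes at 3600 Ma and the Mesozoic opens at 251.902 Ma, so the interval is 3600 − 251.902 = 3348.098 Myr.
An era fits inside if it starts at or after 3600 Ma and ends at or before 251.902 Ma; oldest first that gives Paleoarchean, Mesoarchean, Neoarchean, Paleoproterozoic, Mesoproterozoic, Neoproterozoic, Paleozoic.

3348.098 million years; Paleoarchean, Mesoarchean, Neoarchean, Paleoproterozoic, Mesoproterozoic, Neoproterozoic, Paleozoic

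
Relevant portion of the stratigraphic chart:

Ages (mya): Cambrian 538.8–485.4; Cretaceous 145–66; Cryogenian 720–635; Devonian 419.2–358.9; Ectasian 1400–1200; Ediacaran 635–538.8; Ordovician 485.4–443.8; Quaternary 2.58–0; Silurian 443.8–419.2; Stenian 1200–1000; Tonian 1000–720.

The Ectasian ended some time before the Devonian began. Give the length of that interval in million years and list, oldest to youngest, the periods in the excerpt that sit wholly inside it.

End of Ectasian = 1200 Ma; start of Devonian = 419.2 Ma.
Gap = 1200 − 419.2 = 780.8 Myr.
Periods wholly inside 1200–419.2 Ma: Stenian (1200–1000), Tonian (1000–720), Cryogenian (720–635), Ediacaran (635–538.8), Cambrian (538.8–485.4), Ordovician (485.4–443.8), Silurian (443.8–419.2).

780.8 million years; Stenian, Tonian, Cryogenian, Ediacaran, Cambrian, Ordovician, Silurian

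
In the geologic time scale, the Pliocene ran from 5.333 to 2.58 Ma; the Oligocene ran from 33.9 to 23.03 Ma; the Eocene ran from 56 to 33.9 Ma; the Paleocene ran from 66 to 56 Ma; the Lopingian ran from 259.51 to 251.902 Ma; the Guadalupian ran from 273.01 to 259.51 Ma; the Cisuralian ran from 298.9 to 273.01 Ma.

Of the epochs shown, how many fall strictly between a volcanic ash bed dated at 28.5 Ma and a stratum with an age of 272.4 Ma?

3

The older date is 272.4 Ma and the younger is 28.5 Ma.
Epochs with start < 272.4 and end > 28.5 Ma: Lopingian (259.51–251.902), Paleocene (66–56), Eocene (56–33.9).
That is 3 complete epochs.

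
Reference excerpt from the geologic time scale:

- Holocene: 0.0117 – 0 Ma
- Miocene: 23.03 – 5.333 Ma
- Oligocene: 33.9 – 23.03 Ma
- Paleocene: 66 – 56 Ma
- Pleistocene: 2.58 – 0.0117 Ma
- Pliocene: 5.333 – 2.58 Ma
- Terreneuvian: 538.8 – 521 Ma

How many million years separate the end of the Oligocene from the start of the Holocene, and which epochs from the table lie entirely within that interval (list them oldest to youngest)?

23.0183 million years; Miocene, Pliocene, Pleistocene

End of Oligocene = 23.03 Ma; start of Holocene = 0.0117 Ma.
Gap = 23.03 − 0.0117 = 23.0183 Myr.
Epochs wholly inside 23.03–0.0117 Ma: Miocene (23.03–5.333), Pliocene (5.333–2.58), Pleistocene (2.58–0.0117).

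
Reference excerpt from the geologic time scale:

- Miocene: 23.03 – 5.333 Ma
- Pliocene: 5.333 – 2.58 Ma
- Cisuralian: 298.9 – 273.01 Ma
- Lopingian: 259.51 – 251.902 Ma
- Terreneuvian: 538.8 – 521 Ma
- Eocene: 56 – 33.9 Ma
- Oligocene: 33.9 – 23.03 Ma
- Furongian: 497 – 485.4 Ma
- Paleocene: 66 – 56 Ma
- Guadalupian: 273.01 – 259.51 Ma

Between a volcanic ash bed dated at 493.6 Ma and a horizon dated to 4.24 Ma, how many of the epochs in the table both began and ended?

7

493.6 Ma sits inside the Furongian (497–485.4) and 4.24 Ma inside the Pliocene (5.333–2.58); neither of those is wholly between the two dates.
The listed epochs lying completely between them are Cisuralian, Guadalupian, Lopingian, Paleocene, Eocene, Oligocene, Miocene — 7 in all.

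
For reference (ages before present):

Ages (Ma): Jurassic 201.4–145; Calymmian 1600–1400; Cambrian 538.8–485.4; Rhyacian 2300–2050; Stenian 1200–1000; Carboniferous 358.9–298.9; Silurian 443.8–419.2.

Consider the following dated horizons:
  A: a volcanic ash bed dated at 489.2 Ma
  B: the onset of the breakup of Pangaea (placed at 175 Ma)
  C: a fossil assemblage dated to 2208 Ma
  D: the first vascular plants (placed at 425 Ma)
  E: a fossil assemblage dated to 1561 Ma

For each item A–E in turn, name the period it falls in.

A — Cambrian; B — Jurassic; C — Rhyacian; D — Silurian; E — Calymmian

A: 489.2 Ma lies in 538.8–485.4 Ma, so Cambrian.
B: 175 Ma lies in 201.4–145 Ma, so Jurassic.
C: 2208 Ma lies in 2300–2050 Ma, so Rhyacian.
D: 425 Ma lies in 443.8–419.2 Ma, so Silurian.
E: 1561 Ma lies in 1600–1400 Ma, so Calymmian.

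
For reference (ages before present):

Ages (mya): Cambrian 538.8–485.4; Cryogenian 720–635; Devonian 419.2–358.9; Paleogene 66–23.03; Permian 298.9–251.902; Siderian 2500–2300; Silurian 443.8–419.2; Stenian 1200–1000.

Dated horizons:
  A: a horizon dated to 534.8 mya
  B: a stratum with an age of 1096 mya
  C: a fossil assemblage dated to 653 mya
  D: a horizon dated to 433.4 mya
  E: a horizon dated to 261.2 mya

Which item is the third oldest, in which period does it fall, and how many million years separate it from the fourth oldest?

A, in the Cambrian; 101.4 million years to D

Sorted oldest-first by Ma: B (1096), C (653), A (534.8), D (433.4), E (261.2).
The third oldest is A at 534.8 Ma, which lies in 538.8–485.4 Ma: the Cambrian.
The fourth oldest is D at 433.4 Ma; separation = |534.8 − 433.4| = 101.4 Myr.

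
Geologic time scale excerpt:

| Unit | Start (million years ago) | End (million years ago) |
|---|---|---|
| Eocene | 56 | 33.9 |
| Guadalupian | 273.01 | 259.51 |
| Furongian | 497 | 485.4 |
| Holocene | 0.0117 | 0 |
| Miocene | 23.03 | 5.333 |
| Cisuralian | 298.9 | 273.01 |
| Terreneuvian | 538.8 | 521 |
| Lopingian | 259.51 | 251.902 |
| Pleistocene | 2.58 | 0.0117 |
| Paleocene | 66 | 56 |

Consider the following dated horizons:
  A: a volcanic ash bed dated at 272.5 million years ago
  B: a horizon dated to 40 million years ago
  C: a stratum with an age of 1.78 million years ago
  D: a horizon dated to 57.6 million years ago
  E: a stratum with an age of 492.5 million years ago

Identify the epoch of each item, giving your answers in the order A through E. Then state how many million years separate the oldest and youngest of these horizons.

Match each age against the start–end ranges in the excerpt: A = 272.5 Ma → Guadalupian (273.01–259.51); B = 40 Ma → Eocene (56–33.9); C = 1.78 Ma → Pleistocene (2.58–0.0117); D = 57.6 Ma → Paleocene (66–56); E = 492.5 Ma → Furongian (497–485.4).
The largest age is 492.5 Ma and the smallest is 1.78 Ma; their difference is 490.72 Myr.

A — Guadalupian; B — Eocene; C — Pleistocene; D — Paleocene; E — Furongian; span 490.72 million years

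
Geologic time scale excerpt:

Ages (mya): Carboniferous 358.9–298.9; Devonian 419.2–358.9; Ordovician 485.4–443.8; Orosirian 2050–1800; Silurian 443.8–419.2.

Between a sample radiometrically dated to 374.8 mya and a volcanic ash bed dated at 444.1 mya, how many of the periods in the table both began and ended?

444.1 Ma sits inside the Ordovician (485.4–443.8) and 374.8 Ma inside the Devonian (419.2–358.9); neither of those is wholly between the two dates.
The listed periods lying completely between them are Silurian — 1 in all.

1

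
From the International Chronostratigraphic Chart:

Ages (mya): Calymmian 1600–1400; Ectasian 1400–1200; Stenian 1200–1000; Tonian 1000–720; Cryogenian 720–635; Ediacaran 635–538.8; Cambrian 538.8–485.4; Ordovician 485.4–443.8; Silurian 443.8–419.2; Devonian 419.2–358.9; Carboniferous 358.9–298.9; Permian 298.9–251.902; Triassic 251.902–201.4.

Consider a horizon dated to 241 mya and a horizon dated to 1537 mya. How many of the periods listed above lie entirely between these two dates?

11

1537 Ma sits inside the Calymmian (1600–1400) and 241 Ma inside the Triassic (251.902–201.4); neither of those is wholly between the two dates.
The listed periods lying completely between them are Ectasian, Stenian, Tonian, Cryogenian, Ediacaran, Cambrian, Ordovician, Silurian, Devonian, Carboniferous, Permian — 11 in all.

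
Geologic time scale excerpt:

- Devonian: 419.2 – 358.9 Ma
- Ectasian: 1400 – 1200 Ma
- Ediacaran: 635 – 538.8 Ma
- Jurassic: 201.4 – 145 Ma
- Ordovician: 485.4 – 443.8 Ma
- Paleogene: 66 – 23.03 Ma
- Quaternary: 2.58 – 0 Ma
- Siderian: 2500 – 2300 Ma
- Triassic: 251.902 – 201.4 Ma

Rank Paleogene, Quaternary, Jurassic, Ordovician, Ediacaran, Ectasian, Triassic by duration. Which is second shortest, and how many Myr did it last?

Ordovician, 41.6 million years

Durations: Paleogene 42.97; Quaternary 2.58; Jurassic 56.4; Ordovician 41.6; Ediacaran 96.2; Ectasian 200; Triassic 50.502 Myr.
Sorted shortest-first: Quaternary (2.58), Ordovician (41.6), Paleogene (42.97), Triassic (50.502), Jurassic (56.4), Ediacaran (96.2), Ectasian (200).
The second shortest is Ordovician at 41.6 Myr.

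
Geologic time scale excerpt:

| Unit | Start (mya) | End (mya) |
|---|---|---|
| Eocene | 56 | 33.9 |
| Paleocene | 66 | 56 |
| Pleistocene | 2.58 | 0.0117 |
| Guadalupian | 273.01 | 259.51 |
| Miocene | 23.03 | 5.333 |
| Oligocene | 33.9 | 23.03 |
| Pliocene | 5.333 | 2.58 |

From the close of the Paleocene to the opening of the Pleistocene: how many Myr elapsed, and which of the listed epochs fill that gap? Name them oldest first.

End of Paleocene = 56 Ma; start of Pleistocene = 2.58 Ma.
Gap = 56 − 2.58 = 53.42 Myr.
Epochs wholly inside 56–2.58 Ma: Eocene (56–33.9), Oligocene (33.9–23.03), Miocene (23.03–5.333), Pliocene (5.333–2.58).

53.42 million years; Eocene, Oligocene, Miocene, Pliocene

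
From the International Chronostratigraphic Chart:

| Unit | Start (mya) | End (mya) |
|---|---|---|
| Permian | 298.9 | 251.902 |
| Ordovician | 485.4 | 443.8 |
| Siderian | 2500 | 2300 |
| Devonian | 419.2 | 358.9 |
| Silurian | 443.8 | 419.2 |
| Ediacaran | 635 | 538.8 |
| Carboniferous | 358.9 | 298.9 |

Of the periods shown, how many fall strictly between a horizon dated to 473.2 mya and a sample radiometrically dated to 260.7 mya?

3

The older date is 473.2 Ma and the younger is 260.7 Ma.
Periods with start < 473.2 and end > 260.7 Ma: Silurian (443.8–419.2), Devonian (419.2–358.9), Carboniferous (358.9–298.9).
That is 3 complete periods.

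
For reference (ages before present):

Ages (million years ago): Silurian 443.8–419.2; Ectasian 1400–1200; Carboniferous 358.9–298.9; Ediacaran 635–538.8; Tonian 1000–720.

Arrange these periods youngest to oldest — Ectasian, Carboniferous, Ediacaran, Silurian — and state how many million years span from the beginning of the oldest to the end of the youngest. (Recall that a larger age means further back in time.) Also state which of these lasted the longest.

Carboniferous, Silurian, Ediacaran, Ectasian; total span 1101.1 Myr; longest is Ectasian

From the excerpt: Ectasian 1400–1200; Carboniferous 358.9–298.9; Ediacaran 635–538.8; Silurian 443.8–419.2 (Ma).
Larger Ma is earlier, so the oldest is Ectasian and the youngest is Carboniferous; youngest to oldest: Carboniferous, Silurian, Ediacaran, Ectasian.
Oldest start 1400 minus youngest end 298.9 gives 1101.1 Myr overall.
Individual lengths (start − end): Ectasian 200; Silurian 24.6; Ediacaran 96.2; Carboniferous 60. The largest is Ectasian at 200 Myr.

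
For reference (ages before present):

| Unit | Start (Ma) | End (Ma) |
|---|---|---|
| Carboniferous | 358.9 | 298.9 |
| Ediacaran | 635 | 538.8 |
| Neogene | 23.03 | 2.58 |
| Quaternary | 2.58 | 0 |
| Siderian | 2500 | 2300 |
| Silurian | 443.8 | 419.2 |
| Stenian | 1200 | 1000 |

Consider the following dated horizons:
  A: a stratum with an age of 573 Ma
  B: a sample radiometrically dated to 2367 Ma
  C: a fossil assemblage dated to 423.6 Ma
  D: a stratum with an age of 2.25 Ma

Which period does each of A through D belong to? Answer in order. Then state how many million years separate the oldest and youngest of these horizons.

A — Ediacaran; B — Siderian; C — Silurian; D — Quaternary; span 2364.75 million years

A: 573 Ma lies in 635–538.8 Ma, so Ediacaran.
B: 2367 Ma lies in 2500–2300 Ma, so Siderian.
C: 423.6 Ma lies in 443.8–419.2 Ma, so Silurian.
D: 2.25 Ma lies in 2.58–0 Ma, so Quaternary.
Oldest = 2367 Ma, youngest = 2.25 Ma → span 2364.75 Myr.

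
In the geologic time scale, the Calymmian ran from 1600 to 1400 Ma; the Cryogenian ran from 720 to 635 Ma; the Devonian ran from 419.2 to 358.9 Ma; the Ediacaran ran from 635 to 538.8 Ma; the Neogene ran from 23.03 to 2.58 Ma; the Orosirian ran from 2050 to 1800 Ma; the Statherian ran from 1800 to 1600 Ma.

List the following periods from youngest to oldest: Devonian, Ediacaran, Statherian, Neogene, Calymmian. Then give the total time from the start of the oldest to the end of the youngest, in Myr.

From the excerpt: Devonian 419.2–358.9; Ediacaran 635–538.8; Statherian 1800–1600; Neogene 23.03–2.58; Calymmian 1600–1400 (Ma).
Larger Ma is earlier, so the oldest is Statherian and the youngest is Neogene; youngest to oldest: Neogene, Devonian, Ediacaran, Calymmian, Statherian.
Oldest start 1800 minus youngest end 2.58 gives 1797.42 Myr overall.

Neogene → Devonian → Ediacaran → Calymmian → Statherian; total span 1797.42 Myr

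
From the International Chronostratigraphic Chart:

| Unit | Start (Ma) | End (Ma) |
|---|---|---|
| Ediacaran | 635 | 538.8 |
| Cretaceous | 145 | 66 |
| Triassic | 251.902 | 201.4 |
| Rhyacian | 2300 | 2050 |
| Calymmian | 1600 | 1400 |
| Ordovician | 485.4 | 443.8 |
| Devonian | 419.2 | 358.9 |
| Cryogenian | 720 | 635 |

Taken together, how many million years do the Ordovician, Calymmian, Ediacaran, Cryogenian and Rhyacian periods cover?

Each duration: Ordovician = 41.6; Calymmian = 200; Ediacaran = 96.2; Cryogenian = 85; Rhyacian = 250.
Sum: 41.6 + 200 + 96.2 + 85 + 250 = 672.8 Myr.

672.8 million years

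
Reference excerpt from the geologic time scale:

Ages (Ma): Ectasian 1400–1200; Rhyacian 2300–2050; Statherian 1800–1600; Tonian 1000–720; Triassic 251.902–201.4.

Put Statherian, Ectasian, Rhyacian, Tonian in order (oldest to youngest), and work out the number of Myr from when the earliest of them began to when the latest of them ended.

Start ages (Ma): Rhyacian 2300, Statherian 1800, Ectasian 1400, Tonian 1000.
Ordered oldest to youngest: Rhyacian, Statherian, Ectasian, Tonian.
Span = 2300 − 720 = 1580 Myr.

Rhyacian → Statherian → Ectasian → Tonian; total span 1580 Myr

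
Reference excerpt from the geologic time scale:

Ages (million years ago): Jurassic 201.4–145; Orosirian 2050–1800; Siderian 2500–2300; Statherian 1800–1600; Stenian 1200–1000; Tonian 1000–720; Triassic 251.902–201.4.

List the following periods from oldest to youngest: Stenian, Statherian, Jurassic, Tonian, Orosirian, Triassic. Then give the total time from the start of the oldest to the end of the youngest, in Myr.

From the excerpt: Stenian 1200–1000; Statherian 1800–1600; Jurassic 201.4–145; Tonian 1000–720; Orosirian 2050–1800; Triassic 251.902–201.4 (Ma).
Larger Ma is earlier, so the oldest is Orosirian and the youngest is Jurassic; oldest to youngest: Orosirian, Statherian, Stenian, Tonian, Triassic, Jurassic.
Oldest start 2050 minus youngest end 145 gives 1905 Myr overall.

Orosirian, Statherian, Stenian, Tonian, Triassic, Jurassic; total span 1905 Myr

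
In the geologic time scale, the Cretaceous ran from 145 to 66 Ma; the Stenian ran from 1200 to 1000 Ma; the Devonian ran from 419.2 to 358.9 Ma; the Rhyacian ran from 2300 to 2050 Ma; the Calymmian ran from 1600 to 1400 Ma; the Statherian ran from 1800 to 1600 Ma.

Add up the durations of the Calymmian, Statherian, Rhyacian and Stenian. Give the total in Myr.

850 million years

Each duration: Calymmian = 200; Statherian = 200; Rhyacian = 250; Stenian = 200.
Sum: 200 + 200 + 250 + 200 = 850 Myr.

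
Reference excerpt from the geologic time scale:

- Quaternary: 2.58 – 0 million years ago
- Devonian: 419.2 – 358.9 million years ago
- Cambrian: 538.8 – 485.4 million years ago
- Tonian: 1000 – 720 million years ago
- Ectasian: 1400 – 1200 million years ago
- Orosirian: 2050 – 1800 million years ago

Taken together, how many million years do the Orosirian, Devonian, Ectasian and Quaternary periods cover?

512.88 million years

Duration is start − end for each: (2050 − 1800) + (419.2 − 358.9) + (1400 − 1200) + (2.58 − 0).
That is 250 + 60.3 + 200 + 2.58, which totals 512.88 million years.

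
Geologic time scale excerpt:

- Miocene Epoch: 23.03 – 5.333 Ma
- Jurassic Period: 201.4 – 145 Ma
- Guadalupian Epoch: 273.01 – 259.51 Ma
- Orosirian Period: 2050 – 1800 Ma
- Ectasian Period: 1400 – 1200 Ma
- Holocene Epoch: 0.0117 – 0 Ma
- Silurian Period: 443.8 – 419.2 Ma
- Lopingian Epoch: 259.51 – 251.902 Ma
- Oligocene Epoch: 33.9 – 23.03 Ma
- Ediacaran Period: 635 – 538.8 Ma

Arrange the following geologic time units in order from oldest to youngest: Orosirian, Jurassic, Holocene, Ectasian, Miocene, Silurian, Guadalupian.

Sorting by start age (descending Ma, since larger Ma = older): Orosirian began 2050, Ectasian began 1400, Silurian began 443.8, Guadalupian began 273.01, Jurassic began 201.4, Miocene began 23.03, Holocene began 0.0117.

Orosirian, Ectasian, Silurian, Guadalupian, Jurassic, Miocene, Holocene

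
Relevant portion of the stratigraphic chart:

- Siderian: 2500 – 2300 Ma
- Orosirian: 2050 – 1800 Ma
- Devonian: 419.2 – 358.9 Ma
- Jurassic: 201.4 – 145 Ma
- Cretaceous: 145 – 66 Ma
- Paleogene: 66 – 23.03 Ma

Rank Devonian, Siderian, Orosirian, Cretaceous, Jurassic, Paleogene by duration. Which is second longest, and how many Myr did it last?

Start − end for each: Devonian 419.2 − 358.9 = 60.3; Siderian 2500 − 2300 = 200; Orosirian 2050 − 1800 = 250; Cretaceous 145 − 66 = 79; Jurassic 201.4 − 145 = 56.4; Paleogene 66 − 23.03 = 42.97.
Ranking these from longest: Orosirian > Siderian > Cretaceous > Devonian > Jurassic > Paleogene.
Position 2 in that ranking is Siderian, which lasted 200 Myr.

Siderian, 200 million years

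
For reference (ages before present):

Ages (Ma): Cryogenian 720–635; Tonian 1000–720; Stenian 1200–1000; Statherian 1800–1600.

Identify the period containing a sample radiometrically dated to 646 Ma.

Cryogenian

646 Ma lies between 720 and 635 Ma, so it falls in the Cryogenian.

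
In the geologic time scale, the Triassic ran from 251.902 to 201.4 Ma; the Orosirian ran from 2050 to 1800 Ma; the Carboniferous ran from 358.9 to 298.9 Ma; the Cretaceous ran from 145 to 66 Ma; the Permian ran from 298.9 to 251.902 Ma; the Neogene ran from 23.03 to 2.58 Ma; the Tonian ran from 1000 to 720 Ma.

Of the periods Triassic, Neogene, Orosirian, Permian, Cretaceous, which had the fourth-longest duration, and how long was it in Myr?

Durations: Triassic 50.502; Neogene 20.45; Orosirian 250; Permian 46.998; Cretaceous 79 Myr.
Sorted longest-first: Orosirian (250), Cretaceous (79), Triassic (50.502), Permian (46.998), Neogene (20.45).
The fourth longest is Permian at 46.998 Myr.

Permian, 46.998 million years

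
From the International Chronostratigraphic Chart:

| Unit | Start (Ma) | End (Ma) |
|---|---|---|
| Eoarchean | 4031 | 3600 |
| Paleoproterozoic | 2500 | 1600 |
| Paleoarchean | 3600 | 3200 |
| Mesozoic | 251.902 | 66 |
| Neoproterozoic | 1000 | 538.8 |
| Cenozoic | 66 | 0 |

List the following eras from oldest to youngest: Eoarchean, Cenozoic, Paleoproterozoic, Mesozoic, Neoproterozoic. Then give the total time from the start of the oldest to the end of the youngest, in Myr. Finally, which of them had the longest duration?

Eoarchean, Paleoproterozoic, Neoproterozoic, Mesozoic, Cenozoic; total span 4031 Myr; longest is Paleoproterozoic

From the excerpt: Eoarchean 4031–3600; Cenozoic 66–0; Paleoproterozoic 2500–1600; Mesozoic 251.902–66; Neoproterozoic 1000–538.8 (Ma).
Larger Ma is earlier, so the oldest is Eoarchean and the youngest is Cenozoic; oldest to youngest: Eoarchean, Paleoproterozoic, Neoproterozoic, Mesozoic, Cenozoic.
Oldest start 4031 minus youngest end 0 gives 4031 Myr overall.
Individual lengths (start − end): Mesozoic 185.902; Paleoproterozoic 900; Neoproterozoic 461.2; Cenozoic 66; Eoarchean 431. The largest is Paleoproterozoic at 900 Myr.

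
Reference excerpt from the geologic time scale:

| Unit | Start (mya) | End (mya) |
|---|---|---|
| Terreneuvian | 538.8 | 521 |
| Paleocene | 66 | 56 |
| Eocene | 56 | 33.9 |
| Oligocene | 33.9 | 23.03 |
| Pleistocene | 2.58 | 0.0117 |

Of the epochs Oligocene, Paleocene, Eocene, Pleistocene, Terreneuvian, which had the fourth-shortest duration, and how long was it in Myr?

Terreneuvian, 17.8 million years

Start − end for each: Oligocene 33.9 − 23.03 = 10.87; Paleocene 66 − 56 = 10; Eocene 56 − 33.9 = 22.1; Pleistocene 2.58 − 0.0117 = 2.5683; Terreneuvian 538.8 − 521 = 17.8.
Ranking these from shortest: Pleistocene < Paleocene < Oligocene < Terreneuvian < Eocene.
Position 4 in that ranking is Terreneuvian, which lasted 17.8 Myr.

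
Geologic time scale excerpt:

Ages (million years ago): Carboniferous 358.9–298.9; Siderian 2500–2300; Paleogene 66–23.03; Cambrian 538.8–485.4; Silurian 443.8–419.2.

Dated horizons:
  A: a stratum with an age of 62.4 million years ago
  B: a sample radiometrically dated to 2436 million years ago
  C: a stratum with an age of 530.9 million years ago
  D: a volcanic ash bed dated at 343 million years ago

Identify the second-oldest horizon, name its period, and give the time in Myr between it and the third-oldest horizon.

Larger Ma means older, so oldest first: B 2436 > C 530.9 > D 343 > A 62.4.
Counting 2 along gives C (530.9 Ma); the excerpt puts that inside the Cambrian, 538.8–485.4 Ma.
Next in line is D (343 Ma), and 530.9 − 343 = 187.9 Myr.

C, in the Cambrian; 187.9 million years to D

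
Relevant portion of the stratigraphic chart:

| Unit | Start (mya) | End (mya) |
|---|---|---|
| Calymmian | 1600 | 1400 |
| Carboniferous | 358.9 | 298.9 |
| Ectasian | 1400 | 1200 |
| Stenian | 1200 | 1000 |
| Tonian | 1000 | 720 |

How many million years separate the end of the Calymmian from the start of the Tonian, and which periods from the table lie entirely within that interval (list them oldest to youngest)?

400 million years; Ectasian, Stenian

The Calymmian closes at 1400 Ma and the Tonian opens at 1000 Ma, so the interval is 1400 − 1000 = 400 Myr.
A period fits inside if it starts at or after 1400 Ma and ends at or before 1000 Ma; oldest first that gives Ectasian, Stenian.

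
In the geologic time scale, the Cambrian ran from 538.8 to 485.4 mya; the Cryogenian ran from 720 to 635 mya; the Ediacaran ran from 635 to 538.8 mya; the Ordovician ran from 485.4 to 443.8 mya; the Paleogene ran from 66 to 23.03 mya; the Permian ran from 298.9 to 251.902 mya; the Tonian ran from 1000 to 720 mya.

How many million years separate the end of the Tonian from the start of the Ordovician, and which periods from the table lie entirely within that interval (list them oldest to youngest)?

234.6 million years; Cryogenian, Ediacaran, Cambrian

The Tonian closes at 720 Ma and the Ordovician opens at 485.4 Ma, so the interval is 720 − 485.4 = 234.6 Myr.
A period fits inside if it starts at or after 720 Ma and ends at or before 485.4 Ma; oldest first that gives Cryogenian, Ediacaran, Cambrian.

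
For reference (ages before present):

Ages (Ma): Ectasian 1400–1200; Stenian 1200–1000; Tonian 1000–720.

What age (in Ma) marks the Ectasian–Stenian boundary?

1200 Ma

The Ectasian ends and the Stenian begins at 1200 Ma.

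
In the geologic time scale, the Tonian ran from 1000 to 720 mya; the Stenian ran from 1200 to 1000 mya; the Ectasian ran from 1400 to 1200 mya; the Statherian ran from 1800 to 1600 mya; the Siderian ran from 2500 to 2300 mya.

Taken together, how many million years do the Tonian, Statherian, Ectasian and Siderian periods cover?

880 million years

Each duration: Tonian = 280; Statherian = 200; Ectasian = 200; Siderian = 200.
Sum: 280 + 200 + 200 + 200 = 880 Myr.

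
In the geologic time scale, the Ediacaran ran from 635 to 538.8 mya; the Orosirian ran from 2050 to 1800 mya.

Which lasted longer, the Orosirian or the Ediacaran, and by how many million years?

Orosirian: 2050 − 1800 = 250 Myr.
Ediacaran: 635 − 538.8 = 96.2 Myr.
Difference: 250 − 96.2 = 153.8 Myr, so the Orosirian was longer.

Orosirian, by 153.8 million years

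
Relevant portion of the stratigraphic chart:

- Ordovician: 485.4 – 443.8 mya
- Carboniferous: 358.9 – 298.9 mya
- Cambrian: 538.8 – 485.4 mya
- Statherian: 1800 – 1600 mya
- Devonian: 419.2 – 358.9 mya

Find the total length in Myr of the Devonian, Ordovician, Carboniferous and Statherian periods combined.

361.9 million years

Each duration: Devonian = 60.3; Ordovician = 41.6; Carboniferous = 60; Statherian = 200.
Sum: 60.3 + 41.6 + 60 + 200 = 361.9 Myr.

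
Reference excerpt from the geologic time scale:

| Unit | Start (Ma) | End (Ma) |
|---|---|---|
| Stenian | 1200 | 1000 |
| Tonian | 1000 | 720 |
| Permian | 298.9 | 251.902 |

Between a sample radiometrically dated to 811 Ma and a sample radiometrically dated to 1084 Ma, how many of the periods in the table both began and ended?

Checking each listed span, none has both start < 1084 Ma and end > 811 Ma — every period straddles one of the two dates or lies outside them — so the count is 0.

0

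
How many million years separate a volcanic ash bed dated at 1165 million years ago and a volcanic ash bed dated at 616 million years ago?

549 million years

1165 − 616 = 549 million years.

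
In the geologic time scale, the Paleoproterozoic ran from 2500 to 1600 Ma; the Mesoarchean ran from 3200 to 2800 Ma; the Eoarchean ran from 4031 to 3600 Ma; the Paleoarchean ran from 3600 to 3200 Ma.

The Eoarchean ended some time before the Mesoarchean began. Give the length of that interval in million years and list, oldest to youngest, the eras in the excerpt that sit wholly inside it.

The Eoarchean closes at 3600 Ma and the Mesoarchean opens at 3200 Ma, so the interval is 3600 − 3200 = 400 Myr.
An era fits inside if it starts at or after 3600 Ma and ends at or before 3200 Ma; oldest first that gives Paleoarchean.

400 million years; Paleoarchean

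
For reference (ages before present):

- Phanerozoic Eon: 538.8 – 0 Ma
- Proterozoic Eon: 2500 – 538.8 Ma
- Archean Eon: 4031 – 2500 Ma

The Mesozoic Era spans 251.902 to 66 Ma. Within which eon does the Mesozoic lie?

Phanerozoic

The Mesozoic (251.902–66 Ma) lies entirely within 538.8–0 Ma, the Phanerozoic Eon.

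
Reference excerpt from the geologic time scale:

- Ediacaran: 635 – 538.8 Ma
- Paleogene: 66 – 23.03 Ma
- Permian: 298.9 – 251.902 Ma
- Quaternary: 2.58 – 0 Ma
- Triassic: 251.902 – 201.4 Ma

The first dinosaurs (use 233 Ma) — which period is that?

233 Ma lies between 251.902 and 201.4 Ma, so it falls in the Triassic.

Triassic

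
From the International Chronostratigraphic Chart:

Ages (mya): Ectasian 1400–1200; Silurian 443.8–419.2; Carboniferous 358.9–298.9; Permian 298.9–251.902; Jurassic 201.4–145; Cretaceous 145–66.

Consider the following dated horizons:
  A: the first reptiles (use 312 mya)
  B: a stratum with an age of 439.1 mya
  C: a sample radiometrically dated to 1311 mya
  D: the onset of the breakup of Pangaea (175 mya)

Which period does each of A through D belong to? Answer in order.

Match each age against the start–end ranges in the excerpt: A = 312 Ma → Carboniferous (358.9–298.9); B = 439.1 Ma → Silurian (443.8–419.2); C = 1311 Ma → Ectasian (1400–1200); D = 175 Ma → Jurassic (201.4–145).

A — Carboniferous; B — Silurian; C — Ectasian; D — Jurassic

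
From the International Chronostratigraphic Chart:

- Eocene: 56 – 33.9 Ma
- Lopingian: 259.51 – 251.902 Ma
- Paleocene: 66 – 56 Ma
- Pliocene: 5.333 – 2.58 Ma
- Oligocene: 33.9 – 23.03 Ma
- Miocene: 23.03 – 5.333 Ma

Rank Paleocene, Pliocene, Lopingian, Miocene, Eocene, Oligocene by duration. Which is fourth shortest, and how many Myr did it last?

Durations: Paleocene 10; Pliocene 2.753; Lopingian 7.608; Miocene 17.697; Eocene 22.1; Oligocene 10.87 Myr.
Sorted shortest-first: Pliocene (2.753), Lopingian (7.608), Paleocene (10), Oligocene (10.87), Miocene (17.697), Eocene (22.1).
The fourth shortest is Oligocene at 10.87 Myr.

Oligocene, 10.87 million years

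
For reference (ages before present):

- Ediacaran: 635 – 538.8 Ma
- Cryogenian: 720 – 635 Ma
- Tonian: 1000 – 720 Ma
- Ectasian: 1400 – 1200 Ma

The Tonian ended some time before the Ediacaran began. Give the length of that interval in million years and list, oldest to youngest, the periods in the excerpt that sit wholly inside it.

End of Tonian = 720 Ma; start of Ediacaran = 635 Ma.
Gap = 720 − 635 = 85 Myr.
Periods wholly inside 720–635 Ma: Cryogenian (720–635).

85 million years; Cryogenian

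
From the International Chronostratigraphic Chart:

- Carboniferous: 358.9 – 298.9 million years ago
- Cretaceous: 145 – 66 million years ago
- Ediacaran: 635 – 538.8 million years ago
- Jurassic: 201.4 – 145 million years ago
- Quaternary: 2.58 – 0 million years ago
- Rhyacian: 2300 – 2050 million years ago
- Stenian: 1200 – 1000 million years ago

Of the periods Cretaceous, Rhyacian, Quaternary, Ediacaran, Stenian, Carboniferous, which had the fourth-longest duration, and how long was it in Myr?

Cretaceous, 79 million years

Durations: Cretaceous 79; Rhyacian 250; Quaternary 2.58; Ediacaran 96.2; Stenian 200; Carboniferous 60 Myr.
Sorted longest-first: Rhyacian (250), Stenian (200), Ediacaran (96.2), Cretaceous (79), Carboniferous (60), Quaternary (2.58).
The fourth longest is Cretaceous at 79 Myr.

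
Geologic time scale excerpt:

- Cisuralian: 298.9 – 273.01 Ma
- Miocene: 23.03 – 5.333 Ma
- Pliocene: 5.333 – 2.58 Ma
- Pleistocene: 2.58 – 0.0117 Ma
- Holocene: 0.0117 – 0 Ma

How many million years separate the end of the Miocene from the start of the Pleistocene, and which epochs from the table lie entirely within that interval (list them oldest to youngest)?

The Miocene closes at 5.333 Ma and the Pleistocene opens at 2.58 Ma, so the interval is 5.333 − 2.58 = 2.753 Myr.
An epoch fits inside if it starts at or after 5.333 Ma and ends at or before 2.58 Ma; oldest first that gives Pliocene.

2.753 million years; Pliocene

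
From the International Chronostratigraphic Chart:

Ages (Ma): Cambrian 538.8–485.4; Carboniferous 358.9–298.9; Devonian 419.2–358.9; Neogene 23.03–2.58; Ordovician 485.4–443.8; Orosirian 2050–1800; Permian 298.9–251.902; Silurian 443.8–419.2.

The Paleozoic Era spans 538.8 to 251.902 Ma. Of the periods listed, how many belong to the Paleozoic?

6

Periods inside 538.8–251.902 Ma: Cambrian, Ordovician, Silurian, Devonian, Carboniferous, Permian — 6 in total.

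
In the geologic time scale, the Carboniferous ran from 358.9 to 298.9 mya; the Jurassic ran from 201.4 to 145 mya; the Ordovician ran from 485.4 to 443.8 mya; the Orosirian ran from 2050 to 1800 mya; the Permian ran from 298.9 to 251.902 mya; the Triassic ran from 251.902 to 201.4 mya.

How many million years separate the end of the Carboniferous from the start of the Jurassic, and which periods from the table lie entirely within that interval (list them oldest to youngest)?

97.5 million years; Permian, Triassic

End of Carboniferous = 298.9 Ma; start of Jurassic = 201.4 Ma.
Gap = 298.9 − 201.4 = 97.5 Myr.
Periods wholly inside 298.9–201.4 Ma: Permian (298.9–251.902), Triassic (251.902–201.4).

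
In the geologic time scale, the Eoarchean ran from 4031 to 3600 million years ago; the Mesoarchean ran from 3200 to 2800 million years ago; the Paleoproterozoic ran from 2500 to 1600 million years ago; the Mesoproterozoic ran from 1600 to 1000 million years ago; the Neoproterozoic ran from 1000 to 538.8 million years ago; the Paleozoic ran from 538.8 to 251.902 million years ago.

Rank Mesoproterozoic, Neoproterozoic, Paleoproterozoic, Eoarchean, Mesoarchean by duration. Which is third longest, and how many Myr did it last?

Neoproterozoic, 461.2 million years

Start − end for each: Mesoproterozoic 1600 − 1000 = 600; Neoproterozoic 1000 − 538.8 = 461.2; Paleoproterozoic 2500 − 1600 = 900; Eoarchean 4031 − 3600 = 431; Mesoarchean 3200 − 2800 = 400.
Ranking these from longest: Paleoproterozoic > Mesoproterozoic > Neoproterozoic > Eoarchean > Mesoarchean.
Position 3 in that ranking is Neoproterozoic, which lasted 461.2 Myr.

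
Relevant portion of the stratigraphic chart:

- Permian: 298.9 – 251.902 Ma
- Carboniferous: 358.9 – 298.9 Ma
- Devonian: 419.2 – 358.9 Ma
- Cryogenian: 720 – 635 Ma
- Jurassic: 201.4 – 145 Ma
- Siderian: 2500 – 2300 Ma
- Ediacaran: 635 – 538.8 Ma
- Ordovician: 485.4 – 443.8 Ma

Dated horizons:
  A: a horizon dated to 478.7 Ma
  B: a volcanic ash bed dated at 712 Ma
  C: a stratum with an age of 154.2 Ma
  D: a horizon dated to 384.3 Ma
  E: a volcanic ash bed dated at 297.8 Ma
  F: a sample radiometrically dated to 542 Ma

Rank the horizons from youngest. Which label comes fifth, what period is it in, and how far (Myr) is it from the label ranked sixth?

F, in the Ediacaran; 170 million years to B

Sorted youngest-first by Ma: C (154.2), E (297.8), D (384.3), A (478.7), F (542), B (712).
The fifth youngest is F at 542 Ma, which lies in 635–538.8 Ma: the Ediacaran.
The sixth youngest is B at 712 Ma; separation = |542 − 712| = 170 Myr.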